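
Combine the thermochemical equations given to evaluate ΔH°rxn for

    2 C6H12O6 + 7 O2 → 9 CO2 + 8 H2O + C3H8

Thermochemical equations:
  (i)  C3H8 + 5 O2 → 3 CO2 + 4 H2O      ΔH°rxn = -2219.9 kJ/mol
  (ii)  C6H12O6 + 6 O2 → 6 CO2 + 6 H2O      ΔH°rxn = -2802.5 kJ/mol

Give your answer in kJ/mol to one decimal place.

(i) reversed (C3H8 must end up as a product): +2219.9 kJ/mol
(ii) × 2 (scale by 2 for the 2 C6H12O6): (2)·(-2802.5) = -5605.0 kJ/mol
By Hess's law, ΔH°rxn = (+2219.9) + (-5605.0) = -3385.1 kJ/mol

ΔH°rxn = -3385.1 kJ/mol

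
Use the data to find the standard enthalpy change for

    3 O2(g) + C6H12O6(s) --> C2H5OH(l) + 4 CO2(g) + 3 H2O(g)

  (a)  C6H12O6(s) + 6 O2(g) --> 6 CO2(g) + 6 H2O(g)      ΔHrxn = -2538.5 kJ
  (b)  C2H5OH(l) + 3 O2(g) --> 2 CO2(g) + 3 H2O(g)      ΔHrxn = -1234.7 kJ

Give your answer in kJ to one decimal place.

ΔHrxn = -1303.8 kJ

(a) as written: -2538.5 kJ
(b) reversed: +1234.7 kJ
Summing the manipulated equations, ΔHrxn = (-2538.5) + (+1234.7) = -1303.8 kJ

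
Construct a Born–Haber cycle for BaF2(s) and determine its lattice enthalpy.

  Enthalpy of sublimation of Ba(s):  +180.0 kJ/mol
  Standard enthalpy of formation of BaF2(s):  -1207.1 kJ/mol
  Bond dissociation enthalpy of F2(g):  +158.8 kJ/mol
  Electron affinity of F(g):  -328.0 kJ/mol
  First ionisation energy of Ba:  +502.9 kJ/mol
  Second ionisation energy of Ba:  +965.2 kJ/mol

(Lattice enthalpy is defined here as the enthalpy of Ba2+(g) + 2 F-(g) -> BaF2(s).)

ΔHf° = 1·ΔHsub + 1·(ΣIE) + 1·D(F2) + 2·EA + U
-1207.1 = 1·(+180.0) + 1·(+1468.1) + 1·(+158.8) + 2·(-328.0) + U
U = -1207.1 − (+1150.9) = -2358.0 kJ/mol

U = -2358.0 kJ/mol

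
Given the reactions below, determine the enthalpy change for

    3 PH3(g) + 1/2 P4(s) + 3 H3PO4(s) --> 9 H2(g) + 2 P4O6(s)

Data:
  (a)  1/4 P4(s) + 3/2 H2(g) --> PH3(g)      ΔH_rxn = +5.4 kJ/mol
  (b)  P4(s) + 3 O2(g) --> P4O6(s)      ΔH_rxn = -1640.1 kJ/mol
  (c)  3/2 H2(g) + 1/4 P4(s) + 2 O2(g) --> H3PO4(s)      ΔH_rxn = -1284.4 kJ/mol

(a) reversed and × 3 (PH3(g) must end up as a reactant; scale by 3 for the 3 PH3(g)): (-3)·(+5.4) = -16.2 kJ/mol
(b) × 2 (scale by 2 for the 2 P4O6(s)): (2)·(-1640.1) = -3280.2 kJ/mol
(c) reversed and × 3 (H3PO4(s) must end up as a reactant; ×3 to match 3 H3PO4(s) in the target): (-3)·(-1284.4) = +3853.2 kJ/mol
Since enthalpy is a state function, ΔH_rxn = (-3)·(+5.4) + (2)·(-1640.1) + (-3)·(-1284.4) = 556.8 kJ/mol

ΔH_rxn = 556.8 kJ/mol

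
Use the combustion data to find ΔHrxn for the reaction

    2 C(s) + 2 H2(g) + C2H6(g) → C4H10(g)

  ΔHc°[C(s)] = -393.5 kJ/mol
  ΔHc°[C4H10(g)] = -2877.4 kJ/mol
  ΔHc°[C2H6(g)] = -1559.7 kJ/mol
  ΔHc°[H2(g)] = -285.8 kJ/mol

ΔHrxn = -40.9 kJ/mol

With combustion enthalpies, reactants minus products:
= [2·(-393.5) + 2·(-285.8) + 1·(-1559.7)] − [1·(-2877.4)]
= -40.9 kJ/mol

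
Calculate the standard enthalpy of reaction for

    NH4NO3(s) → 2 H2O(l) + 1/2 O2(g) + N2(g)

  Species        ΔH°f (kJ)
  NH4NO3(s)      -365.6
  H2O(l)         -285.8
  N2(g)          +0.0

ΔHrxn = -206.0 kJ

Products: 2·(-285.8) + 1/2·(+0.0) + 1·(+0.0) = -571.6
Reactants: 1·(-365.6) = -365.6
ΔHrxn = (-571.6) − (-365.6) = -206.0 kJ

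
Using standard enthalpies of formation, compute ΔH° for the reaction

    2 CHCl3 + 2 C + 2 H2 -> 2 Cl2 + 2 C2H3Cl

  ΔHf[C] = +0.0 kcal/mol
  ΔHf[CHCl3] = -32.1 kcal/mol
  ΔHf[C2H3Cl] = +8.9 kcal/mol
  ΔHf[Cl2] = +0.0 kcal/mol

Products: 2·(+0.0) + 2·(+8.9) = +17.8
Reactants: 2·(-32.1) + 2·(+0.0) + 2·(+0.0) = -64.2
ΔH° = (+17.8) − (-64.2) = 82.0 kcal/mol

ΔH° = 82.0 kcal/mol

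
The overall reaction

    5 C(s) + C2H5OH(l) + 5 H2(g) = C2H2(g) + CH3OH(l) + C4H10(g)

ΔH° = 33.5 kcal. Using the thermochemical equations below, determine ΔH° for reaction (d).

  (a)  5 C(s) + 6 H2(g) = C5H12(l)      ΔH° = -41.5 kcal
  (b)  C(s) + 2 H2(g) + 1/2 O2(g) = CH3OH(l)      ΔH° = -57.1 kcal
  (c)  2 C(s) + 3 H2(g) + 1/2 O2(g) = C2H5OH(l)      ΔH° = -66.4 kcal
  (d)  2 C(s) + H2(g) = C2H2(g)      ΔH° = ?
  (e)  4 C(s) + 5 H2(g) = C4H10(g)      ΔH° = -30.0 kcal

ΔH° = 54.2 kcal

(a): not needed (C5H12(l) appears nowhere else).
(b) as written (CH3OH(l) already on the product side): -57.1 kcal
(c) reversed (reverse to put C2H5OH(l) on the reactant side): +66.4 kcal
(d) as written (C2H2(g) already on the product side): contributes x
(e) as written (C4H10(g) already on the product side): -30.0 kcal
+33.5 = (-57.1) + (+66.4) + (-30.0) + x
x = (+33.5 − (-20.7)) / (1) = 54.2 kcal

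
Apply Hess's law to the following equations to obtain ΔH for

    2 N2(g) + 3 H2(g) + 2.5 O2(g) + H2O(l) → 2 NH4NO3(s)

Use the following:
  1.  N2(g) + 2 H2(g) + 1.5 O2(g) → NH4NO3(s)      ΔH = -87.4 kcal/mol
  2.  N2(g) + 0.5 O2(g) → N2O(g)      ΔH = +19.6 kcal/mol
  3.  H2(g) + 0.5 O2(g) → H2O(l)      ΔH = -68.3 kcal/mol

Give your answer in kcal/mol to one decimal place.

ΔH = -106.5 kcal/mol

eq. 1 × 2 (×2 to match 2 NH4NO3(s) in the target): (2)·(-87.4) = -174.8 kcal/mol
eq. 2: not needed (N2O(g) appears nowhere else).
eq. 3 reversed (H2O(l) must end up as a reactant): +68.3 kcal/mol
Summing the manipulated equations, ΔH = (2)·(-87.4) + (-1)·(-68.3) = -106.5 kcal/mol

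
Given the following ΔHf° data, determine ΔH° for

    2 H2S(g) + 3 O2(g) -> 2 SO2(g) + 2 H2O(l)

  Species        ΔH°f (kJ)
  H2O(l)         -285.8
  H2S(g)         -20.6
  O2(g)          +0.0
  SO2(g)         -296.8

ΔH° = -1124.0 kJ

ΔH°rxn = Σ nΔHf°(products) − Σ nΔHf°(reactants).
Products: 2·(-296.8) + 2·(-285.8) = -1165.2
Reactants: 2·(-20.6) + 3·(+0.0) = -41.2
ΔH° = (-1165.2) − (-41.2) = -1124.0 kJ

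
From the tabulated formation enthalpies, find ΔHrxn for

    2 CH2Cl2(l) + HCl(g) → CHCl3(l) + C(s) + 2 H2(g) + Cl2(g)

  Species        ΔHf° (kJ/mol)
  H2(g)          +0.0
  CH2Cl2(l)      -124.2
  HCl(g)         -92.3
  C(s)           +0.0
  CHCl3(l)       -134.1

Products: 1·(-134.1) + 1·(+0.0) + 2·(+0.0) + 1·(+0.0) = -134.1
Reactants: 2·(-124.2) + 1·(-92.3) = -340.7
ΔHrxn = (-134.1) − (-340.7) = 206.6 kJ/mol

ΔHrxn = 206.6 kJ/mol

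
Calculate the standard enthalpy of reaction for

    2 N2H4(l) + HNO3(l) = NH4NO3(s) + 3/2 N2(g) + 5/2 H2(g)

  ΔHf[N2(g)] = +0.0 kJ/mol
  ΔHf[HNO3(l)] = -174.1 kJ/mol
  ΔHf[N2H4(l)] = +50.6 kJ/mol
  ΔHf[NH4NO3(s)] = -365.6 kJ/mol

ΔH° = -292.7 kJ/mol

ΔH°rxn = Σ nΔHf°(products) − Σ nΔHf°(reactants).
Products: 1·(-365.6) + 3/2·(+0.0) + 5/2·(+0.0) = -365.6
Reactants: 2·(+50.6) + 1·(-174.1) = -72.9
ΔH° = (-365.6) − (-72.9) = -292.7 kJ/mol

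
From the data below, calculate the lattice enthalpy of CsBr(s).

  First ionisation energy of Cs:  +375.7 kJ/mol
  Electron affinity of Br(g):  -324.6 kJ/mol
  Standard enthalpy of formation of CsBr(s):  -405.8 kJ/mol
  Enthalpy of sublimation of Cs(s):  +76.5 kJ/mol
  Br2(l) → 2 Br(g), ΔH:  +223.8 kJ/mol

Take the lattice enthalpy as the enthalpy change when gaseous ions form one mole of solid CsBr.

U = -645.3 kJ/mol

ΔHf° = 1·ΔHsub + 1·(ΣIE) + 1/2·D(Br2) + 1·EA + U
-405.8 = 1·(+76.5) + 1·(+375.7) + 1/2·(+223.8) + 1·(-324.6) + U
U = -405.8 − (+239.5) = -645.3 kJ/mol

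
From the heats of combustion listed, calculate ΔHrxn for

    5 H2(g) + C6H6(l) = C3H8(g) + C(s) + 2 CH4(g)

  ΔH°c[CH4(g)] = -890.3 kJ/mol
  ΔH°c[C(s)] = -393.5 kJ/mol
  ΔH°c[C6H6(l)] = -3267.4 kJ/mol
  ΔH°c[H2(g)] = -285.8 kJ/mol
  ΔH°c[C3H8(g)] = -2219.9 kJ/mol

ΔHrxn = -302.4 kJ/mol

With combustion enthalpies, reactants minus products:
= [5·(-285.8) + 1·(-3267.4)] − [1·(-2219.9) + 1·(-393.5) + 2·(-890.3)]
= -302.4 kJ/mol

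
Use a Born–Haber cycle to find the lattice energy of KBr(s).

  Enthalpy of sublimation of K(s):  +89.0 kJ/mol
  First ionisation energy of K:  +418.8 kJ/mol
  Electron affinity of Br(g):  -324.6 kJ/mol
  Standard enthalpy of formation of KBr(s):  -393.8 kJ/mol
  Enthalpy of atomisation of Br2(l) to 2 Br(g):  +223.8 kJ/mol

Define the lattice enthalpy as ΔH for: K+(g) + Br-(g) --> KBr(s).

ΔHf° = 1·ΔHsub + 1·(ΣIE) + 1/2·D(Br2) + 1·EA + U
-393.8 = 1·(+89.0) + 1·(+418.8) + 1/2·(+223.8) + 1·(-324.6) + U
U = -393.8 − (+295.1) = -688.9 kJ/mol

U = -688.9 kJ/mol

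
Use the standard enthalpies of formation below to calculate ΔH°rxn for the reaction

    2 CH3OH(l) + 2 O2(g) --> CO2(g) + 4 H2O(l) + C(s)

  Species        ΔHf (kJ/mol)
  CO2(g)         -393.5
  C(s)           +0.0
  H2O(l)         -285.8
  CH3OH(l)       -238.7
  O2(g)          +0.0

ΔH°rxn = Σ nΔHf°(products) − Σ nΔHf°(reactants).
Products: 1·(-393.5) + 4·(-285.8) + 1·(+0.0) = -1536.7
Reactants: 2·(-238.7) + 2·(+0.0) = -477.4
ΔH°rxn = (-1536.7) − (-477.4) = -1059.3 kJ/mol

ΔH°rxn = -1059.3 kJ/mol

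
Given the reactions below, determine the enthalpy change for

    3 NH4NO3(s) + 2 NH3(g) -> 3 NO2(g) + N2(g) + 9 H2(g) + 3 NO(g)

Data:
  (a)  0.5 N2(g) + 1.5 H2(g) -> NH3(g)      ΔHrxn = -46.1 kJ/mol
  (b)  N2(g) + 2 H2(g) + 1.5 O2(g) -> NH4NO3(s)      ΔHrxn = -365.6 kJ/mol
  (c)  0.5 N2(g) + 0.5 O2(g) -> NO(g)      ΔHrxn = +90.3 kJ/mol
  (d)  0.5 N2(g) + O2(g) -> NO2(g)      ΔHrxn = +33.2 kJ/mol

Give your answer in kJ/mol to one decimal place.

ΔHrxn = 1559.5 kJ/mol

(a) reversed and × 2 (reverse to put NH3(g) on the reactant side; ×2 to match 2 NH3(g) in the target): (-2)·(-46.1) = +92.2 kJ/mol
(b) reversed and × 3 (reverse to put NH4NO3(s) on the reactant side; ×3 to match 3 NH4NO3(s) in the target): (-3)·(-365.6) = +1096.8 kJ/mol
(c) × 3 (×3 to match 3 NO(g) in the target): (3)·(+90.3) = +270.9 kJ/mol
(d) × 3 (scale by 3 for the 3 NO2(g)): (3)·(+33.2) = +99.6 kJ/mol
By Hess's law, ΔHrxn = (+92.2) + (+1096.8) + (+270.9) + (+99.6) = 1559.5 kJ/mol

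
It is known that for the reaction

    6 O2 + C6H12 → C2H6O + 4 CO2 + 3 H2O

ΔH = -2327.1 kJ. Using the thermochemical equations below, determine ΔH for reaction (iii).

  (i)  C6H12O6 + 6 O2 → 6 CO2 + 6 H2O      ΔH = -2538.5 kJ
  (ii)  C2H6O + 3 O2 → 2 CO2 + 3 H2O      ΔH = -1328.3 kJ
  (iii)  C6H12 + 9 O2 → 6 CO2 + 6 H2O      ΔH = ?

(i): not needed.
(ii) reversed: +1328.3 kJ
(iii) as written: contributes x
-2327.1 = (+1328.3) + x
x = (-2327.1 − (+1328.3)) / (1) = -3655.4 kJ

ΔH = -3655.4 kJ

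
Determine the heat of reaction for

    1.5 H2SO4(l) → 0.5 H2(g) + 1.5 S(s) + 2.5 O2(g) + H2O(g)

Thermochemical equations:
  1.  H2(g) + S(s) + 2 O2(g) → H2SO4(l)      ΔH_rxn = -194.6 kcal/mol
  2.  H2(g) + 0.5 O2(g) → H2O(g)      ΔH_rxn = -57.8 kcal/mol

eq. 1 reversed and × 3/2: (-3/2)·(-194.6) = +291.9 kcal/mol
eq. 2 as written: -57.8 kcal/mol
ΔH_rxn = (+291.9) + (-57.8) = 234.1 kcal/mol

ΔH_rxn = 234.1 kcal/mol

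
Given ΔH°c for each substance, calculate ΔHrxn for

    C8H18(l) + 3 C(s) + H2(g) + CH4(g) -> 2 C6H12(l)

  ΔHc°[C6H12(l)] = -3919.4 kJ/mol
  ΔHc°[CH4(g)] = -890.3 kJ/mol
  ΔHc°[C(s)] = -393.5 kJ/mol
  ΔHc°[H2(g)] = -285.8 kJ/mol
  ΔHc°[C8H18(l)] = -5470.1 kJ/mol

Using ΔH = Σ nΔHc°(reactants) − Σ nΔHc°(products):
= [1·(-5470.1) + 3·(-393.5) + 1·(-285.8) + 1·(-890.3)] − [2·(-3919.4)]
= 12.1 kJ/mol

ΔHrxn = 12.1 kJ/mol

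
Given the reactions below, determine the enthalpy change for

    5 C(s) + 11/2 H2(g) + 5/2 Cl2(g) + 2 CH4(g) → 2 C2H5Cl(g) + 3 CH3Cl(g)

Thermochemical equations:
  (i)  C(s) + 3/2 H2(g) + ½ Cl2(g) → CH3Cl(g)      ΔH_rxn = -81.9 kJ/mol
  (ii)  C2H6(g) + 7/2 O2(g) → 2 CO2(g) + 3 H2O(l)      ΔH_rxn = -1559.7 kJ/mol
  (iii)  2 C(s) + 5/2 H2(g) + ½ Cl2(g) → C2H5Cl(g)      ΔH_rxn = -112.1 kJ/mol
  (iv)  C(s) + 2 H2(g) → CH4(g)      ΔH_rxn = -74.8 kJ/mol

(i) × 3 (scale by 3 for the 3 CH3Cl(g)): (3)·(-81.9) = -245.7 kJ/mol
(ii): not needed (CO2(g) appears nowhere else).
(iii) × 2 (×2 to match 2 C2H5Cl(g) in the target): (2)·(-112.1) = -224.2 kJ/mol
(iv) reversed and × 2 (CH4(g) must end up as a reactant; ×2 to match 2 CH4(g) in the target): (-2)·(-74.8) = +149.6 kJ/mol
Combining the equations, ΔH_rxn = (3)·(-81.9) + (2)·(-112.1) + (-2)·(-74.8) = -320.3 kJ/mol

ΔH_rxn = -320.3 kJ/mol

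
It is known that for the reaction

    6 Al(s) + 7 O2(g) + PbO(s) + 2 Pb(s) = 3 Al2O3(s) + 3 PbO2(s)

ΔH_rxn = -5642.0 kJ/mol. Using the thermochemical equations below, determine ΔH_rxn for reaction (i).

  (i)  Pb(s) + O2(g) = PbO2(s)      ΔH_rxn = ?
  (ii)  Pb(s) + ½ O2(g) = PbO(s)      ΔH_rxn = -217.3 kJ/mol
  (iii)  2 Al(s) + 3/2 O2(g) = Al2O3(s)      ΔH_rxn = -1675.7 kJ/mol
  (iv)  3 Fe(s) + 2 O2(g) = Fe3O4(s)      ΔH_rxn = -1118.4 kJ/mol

ΔH_rxn = -277.4 kJ/mol

(i) × 3 (scale by 3 for the 3 PbO2(s)): contributes 3·x
(ii) reversed (reverse to put PbO(s) on the reactant side): +217.3 kJ/mol
(iii) × 3 (scale by 3 for the 3 Al2O3(s)): (3)·(-1675.7) = -5027.1 kJ/mol
(iv): not needed (Fe3O4(s) appears nowhere else).
-5642.0 = (+217.3) + (-5027.1) + 3·x
x = (-5642.0 − (-4809.8)) / (3) = -277.4 kJ/mol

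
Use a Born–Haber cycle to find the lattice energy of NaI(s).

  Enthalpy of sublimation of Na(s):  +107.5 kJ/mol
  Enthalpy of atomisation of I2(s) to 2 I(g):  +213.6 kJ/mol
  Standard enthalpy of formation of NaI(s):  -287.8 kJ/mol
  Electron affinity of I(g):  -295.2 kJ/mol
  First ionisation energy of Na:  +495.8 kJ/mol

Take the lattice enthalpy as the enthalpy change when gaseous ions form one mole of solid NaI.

U = -702.7 kJ/mol

ΔHf° = 1·ΔHsub + 1·(ΣIE) + 1/2·D(I2) + 1·EA + U
-287.8 = 1·(+107.5) + 1·(+495.8) + 1/2·(+213.6) + 1·(-295.2) + U
U = -287.8 − (+414.9) = -702.7 kJ/mol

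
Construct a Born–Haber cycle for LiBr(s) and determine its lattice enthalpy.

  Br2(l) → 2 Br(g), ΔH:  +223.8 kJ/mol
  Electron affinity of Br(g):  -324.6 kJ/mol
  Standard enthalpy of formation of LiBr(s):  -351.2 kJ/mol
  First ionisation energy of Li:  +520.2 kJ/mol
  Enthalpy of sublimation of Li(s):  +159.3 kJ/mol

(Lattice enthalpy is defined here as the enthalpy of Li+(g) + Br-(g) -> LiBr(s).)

ΔHf° = 1·ΔHsub + 1·(ΣIE) + 1/2·D(Br2) + 1·EA + U
-351.2 = 1·(+159.3) + 1·(+520.2) + 1/2·(+223.8) + 1·(-324.6) + U
U = -351.2 − (+466.8) = -818.0 kJ/mol

U = -818.0 kJ/mol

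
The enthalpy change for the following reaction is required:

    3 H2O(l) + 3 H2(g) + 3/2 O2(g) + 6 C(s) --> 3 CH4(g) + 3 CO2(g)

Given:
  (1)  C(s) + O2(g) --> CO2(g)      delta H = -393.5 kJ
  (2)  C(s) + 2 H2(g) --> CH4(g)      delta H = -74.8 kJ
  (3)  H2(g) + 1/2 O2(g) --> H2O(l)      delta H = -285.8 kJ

delta H = -547.5 kJ

(1) × 3 (×3 to match 3 CO2(g) in the target): (3)·(-393.5) = -1180.5 kJ
(2) × 3 (×3 to match 3 CH4(g) in the target): (3)·(-74.8) = -224.4 kJ
(3) reversed and × 3 (H2O(l) must end up as a reactant; ×3 to match 3 H2O(l) in the target): (-3)·(-285.8) = +857.4 kJ
Combining the equations, delta H = (3)·(-393.5) + (3)·(-74.8) + (-3)·(-285.8) = -547.5 kJ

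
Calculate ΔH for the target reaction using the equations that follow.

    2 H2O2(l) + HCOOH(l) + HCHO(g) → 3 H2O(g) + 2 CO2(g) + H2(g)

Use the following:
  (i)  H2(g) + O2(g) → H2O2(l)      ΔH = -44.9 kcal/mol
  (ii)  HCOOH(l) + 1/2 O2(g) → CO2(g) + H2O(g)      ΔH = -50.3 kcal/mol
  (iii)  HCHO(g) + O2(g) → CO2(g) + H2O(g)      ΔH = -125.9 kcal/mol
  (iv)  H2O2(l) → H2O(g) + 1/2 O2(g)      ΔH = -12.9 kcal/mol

ΔH = -144.2 kcal/mol

(i) reversed: +44.9 kcal/mol
(ii) as written: -50.3 kcal/mol
(iii) as written: -125.9 kcal/mol
(iv) as written: -12.9 kcal/mol
ΔH = (-1)·(-44.9) + (1)·(-50.3) + (1)·(-125.9) + (1)·(-12.9) = -144.2 kcal/mol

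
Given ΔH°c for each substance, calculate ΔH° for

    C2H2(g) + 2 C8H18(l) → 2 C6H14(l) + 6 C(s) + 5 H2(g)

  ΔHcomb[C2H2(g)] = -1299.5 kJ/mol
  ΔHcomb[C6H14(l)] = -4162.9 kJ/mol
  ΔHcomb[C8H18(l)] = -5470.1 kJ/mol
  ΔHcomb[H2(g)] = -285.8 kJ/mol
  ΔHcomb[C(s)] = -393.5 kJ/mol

ΔH° = -123.9 kJ/mol

With combustion enthalpies, reactants minus products:
= [1·(-1299.5) + 2·(-5470.1)] − [2·(-4162.9) + 6·(-393.5) + 5·(-285.8)]
= -123.9 kJ/mol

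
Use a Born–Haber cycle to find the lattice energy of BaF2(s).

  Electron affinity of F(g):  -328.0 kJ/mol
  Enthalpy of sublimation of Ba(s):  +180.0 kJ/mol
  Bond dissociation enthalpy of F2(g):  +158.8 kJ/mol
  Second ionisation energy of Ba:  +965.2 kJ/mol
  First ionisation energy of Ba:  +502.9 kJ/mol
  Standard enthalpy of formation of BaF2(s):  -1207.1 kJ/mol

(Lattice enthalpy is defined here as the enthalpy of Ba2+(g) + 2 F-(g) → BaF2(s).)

ΔHf° = 1·ΔHsub + 1·(ΣIE) + 1·D(F2) + 2·EA + U
-1207.1 = 1·(+180.0) + 1·(+1468.1) + 1·(+158.8) + 2·(-328.0) + U
U = -1207.1 − (+1150.9) = -2358.0 kJ/mol

U = -2358.0 kJ/mol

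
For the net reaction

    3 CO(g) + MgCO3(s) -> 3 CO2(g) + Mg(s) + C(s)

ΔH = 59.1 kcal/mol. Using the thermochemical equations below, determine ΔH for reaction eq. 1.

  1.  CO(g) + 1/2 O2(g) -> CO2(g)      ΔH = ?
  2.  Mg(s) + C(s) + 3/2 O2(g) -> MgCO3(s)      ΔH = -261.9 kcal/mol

eq. 1 × 3: contributes 3·x
eq. 2 reversed: +261.9 kcal/mol
+59.1 = (+261.9) + 3·x
x = (+59.1 − (+261.9)) / (3) = -67.6 kcal/mol

ΔH = -67.6 kcal/mol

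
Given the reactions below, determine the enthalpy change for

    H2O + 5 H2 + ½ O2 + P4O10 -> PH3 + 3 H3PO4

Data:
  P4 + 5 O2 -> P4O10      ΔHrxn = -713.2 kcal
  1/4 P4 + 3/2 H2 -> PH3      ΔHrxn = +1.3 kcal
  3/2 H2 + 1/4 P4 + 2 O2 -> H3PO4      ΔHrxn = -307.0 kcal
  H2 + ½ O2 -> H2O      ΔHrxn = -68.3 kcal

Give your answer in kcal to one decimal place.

ΔHrxn = -138.2 kcal

equation 1 reversed: +713.2 kcal
equation 2 as written: +1.3 kcal
equation 3 × 3: (3)·(-307.0) = -921.0 kcal
equation 4 reversed: +68.3 kcal
Since enthalpy is a state function, ΔHrxn = (-1)·(-713.2) + (1)·(+1.3) + (3)·(-307.0) + (-1)·(-68.3) = -138.2 kcal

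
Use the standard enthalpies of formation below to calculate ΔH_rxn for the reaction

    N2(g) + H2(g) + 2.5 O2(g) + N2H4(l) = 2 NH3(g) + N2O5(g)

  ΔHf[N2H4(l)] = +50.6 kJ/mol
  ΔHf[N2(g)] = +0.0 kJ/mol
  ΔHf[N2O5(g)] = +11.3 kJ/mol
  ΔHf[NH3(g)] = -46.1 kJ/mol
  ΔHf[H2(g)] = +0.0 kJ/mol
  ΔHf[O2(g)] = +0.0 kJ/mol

ΔH_rxn = -131.5 kJ/mol

Products: 2·(-46.1) + 1·(+11.3) = -80.9
Reactants: 1·(+0.0) + 1·(+0.0) + 5/2·(+0.0) + 1·(+50.6) = +50.6
ΔH_rxn = (-80.9) − (+50.6) = -131.5 kJ/mol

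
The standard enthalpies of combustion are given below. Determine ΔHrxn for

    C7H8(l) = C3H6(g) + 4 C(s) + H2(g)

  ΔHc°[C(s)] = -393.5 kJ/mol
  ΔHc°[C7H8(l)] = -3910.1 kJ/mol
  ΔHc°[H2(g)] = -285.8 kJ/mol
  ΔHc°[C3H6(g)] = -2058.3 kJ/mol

With combustion enthalpies, reactants minus products:
= [1·(-3910.1)] − [1·(-2058.3) + 4·(-393.5) + 1·(-285.8)]
= 8.0 kJ/mol

ΔHrxn = 8.0 kJ/mol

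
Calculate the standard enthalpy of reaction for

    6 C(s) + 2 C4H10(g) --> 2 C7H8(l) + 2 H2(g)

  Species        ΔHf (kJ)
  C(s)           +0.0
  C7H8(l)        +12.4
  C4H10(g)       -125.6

ΔH°rxn = 276.0 kJ

Products: 2·(+12.4) + 2·(+0.0) = +24.8
Reactants: 6·(+0.0) + 2·(-125.6) = -251.2
ΔH°rxn = (+24.8) − (-251.2) = 276.0 kJ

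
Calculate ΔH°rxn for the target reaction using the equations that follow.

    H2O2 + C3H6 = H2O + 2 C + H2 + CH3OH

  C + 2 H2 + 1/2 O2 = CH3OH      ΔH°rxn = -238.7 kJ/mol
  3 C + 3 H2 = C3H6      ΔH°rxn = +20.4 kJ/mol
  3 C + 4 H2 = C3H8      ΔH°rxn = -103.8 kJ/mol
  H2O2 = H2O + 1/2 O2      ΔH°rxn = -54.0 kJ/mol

equation 1 as written (CH3OH already on the product side): -238.7 kJ/mol
equation 2 reversed (C3H6 must end up as a reactant): -20.4 kJ/mol
equation 3: not needed (C3H8 appears nowhere else).
equation 4 as written (H2O2 already on the reactant side): -54.0 kJ/mol
ΔH°rxn = (1)·(-238.7) + (-1)·(+20.4) + (1)·(-54.0) = -313.1 kJ/mol

ΔH°rxn = -313.1 kJ/mol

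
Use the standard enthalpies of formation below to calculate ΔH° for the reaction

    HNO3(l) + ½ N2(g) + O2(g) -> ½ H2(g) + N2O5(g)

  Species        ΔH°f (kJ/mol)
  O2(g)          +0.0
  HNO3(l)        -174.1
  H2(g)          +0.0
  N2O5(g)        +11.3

ΔH° = 185.4 kJ/mol

Products: 1/2·(+0.0) + 1·(+11.3) = +11.3
Reactants: 1·(-174.1) + 1/2·(+0.0) + 1·(+0.0) = -174.1
ΔH° = (+11.3) − (-174.1) = 185.4 kJ/mol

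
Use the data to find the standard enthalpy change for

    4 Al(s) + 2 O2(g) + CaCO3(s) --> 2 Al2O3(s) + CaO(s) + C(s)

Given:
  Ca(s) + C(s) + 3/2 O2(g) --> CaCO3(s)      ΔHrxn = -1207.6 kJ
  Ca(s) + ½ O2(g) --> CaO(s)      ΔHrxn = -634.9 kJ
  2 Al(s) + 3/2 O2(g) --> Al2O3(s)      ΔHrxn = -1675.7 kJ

ΔHrxn = -2778.7 kJ

equation 1 reversed (CaCO3(s) must end up as a reactant): +1207.6 kJ
equation 2 as written (CaO(s) already on the product side): -634.9 kJ
equation 3 × 2 (scale by 2 for the 2 Al2O3(s)): (2)·(-1675.7) = -3351.4 kJ
Combining the equations, ΔHrxn = (+1207.6) + (-634.9) + (-3351.4) = -2778.7 kJ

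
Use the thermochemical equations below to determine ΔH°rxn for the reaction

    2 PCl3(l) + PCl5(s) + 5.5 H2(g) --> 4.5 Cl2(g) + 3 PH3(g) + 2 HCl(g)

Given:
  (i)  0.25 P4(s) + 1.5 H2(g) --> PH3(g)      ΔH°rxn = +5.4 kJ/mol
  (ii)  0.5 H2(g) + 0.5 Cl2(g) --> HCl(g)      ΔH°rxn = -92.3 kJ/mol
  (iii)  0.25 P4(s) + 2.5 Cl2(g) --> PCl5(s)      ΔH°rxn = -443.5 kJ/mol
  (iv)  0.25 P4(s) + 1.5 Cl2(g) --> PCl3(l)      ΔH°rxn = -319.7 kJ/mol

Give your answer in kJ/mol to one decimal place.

ΔH°rxn = 914.5 kJ/mol

(i) × 3 (scale by 3 for the 3 PH3(g)): (3)·(+5.4) = +16.2 kJ/mol
(ii) × 2 (×2 to match 2 HCl(g) in the target): (2)·(-92.3) = -184.6 kJ/mol
(iii) reversed (PCl5(s) must end up as a reactant): +443.5 kJ/mol
(iv) reversed and × 2 (reverse to put PCl3(l) on the reactant side; ×2 to match 2 PCl3(l) in the target): (-2)·(-319.7) = +639.4 kJ/mol
Since enthalpy is a state function, ΔH°rxn = (3)·(+5.4) + (2)·(-92.3) + (-1)·(-443.5) + (-2)·(-319.7) = 914.5 kJ/mol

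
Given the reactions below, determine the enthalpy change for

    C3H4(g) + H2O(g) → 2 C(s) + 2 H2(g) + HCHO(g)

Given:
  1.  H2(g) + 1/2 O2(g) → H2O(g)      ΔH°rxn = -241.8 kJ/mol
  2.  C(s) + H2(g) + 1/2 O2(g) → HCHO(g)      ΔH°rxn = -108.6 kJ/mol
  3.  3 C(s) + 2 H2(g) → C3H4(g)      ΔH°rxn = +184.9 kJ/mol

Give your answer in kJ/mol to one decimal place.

ΔH°rxn = -51.7 kJ/mol

eq. 1 reversed (H2O(g) must end up as a reactant): +241.8 kJ/mol
eq. 2 as written (HCHO(g) already on the product side): -108.6 kJ/mol
eq. 3 reversed (reverse to put C3H4(g) on the reactant side): -184.9 kJ/mol
ΔH°rxn = (-1)·(-241.8) + (1)·(-108.6) + (-1)·(+184.9) = -51.7 kJ/mol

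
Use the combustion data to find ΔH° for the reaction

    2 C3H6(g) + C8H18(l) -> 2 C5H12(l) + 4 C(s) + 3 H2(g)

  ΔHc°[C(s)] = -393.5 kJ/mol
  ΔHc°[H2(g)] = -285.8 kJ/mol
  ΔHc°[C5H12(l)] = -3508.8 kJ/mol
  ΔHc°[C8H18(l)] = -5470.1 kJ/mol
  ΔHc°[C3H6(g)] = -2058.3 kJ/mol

ΔH° = -137.7 kJ/mol

With combustion enthalpies, reactants minus products:
= [2·(-2058.3) + 1·(-5470.1)] − [2·(-3508.8) + 4·(-393.5) + 3·(-285.8)]
= -137.7 kJ/mol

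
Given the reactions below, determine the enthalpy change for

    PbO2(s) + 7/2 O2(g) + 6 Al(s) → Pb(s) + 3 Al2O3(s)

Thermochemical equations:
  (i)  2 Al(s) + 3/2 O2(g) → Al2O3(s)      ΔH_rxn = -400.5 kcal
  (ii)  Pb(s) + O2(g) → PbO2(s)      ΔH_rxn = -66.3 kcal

ΔH_rxn = -1135.2 kcal

(i) × 3: (3)·(-400.5) = -1201.5 kcal
(ii) reversed: +66.3 kcal
ΔH_rxn = (-1201.5) + (+66.3) = -1135.2 kcal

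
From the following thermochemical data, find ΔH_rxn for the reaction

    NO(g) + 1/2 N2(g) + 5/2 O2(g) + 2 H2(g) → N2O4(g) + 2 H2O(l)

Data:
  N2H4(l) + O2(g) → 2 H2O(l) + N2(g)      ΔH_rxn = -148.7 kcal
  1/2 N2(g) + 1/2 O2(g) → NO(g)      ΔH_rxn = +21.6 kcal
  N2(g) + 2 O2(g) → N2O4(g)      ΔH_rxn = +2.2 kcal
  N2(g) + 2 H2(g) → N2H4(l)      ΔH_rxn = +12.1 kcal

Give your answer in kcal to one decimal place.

equation 1 as written (H2O(l) already on the product side): -148.7 kcal
equation 2 reversed (NO(g) must end up as a reactant): -21.6 kcal
equation 3 as written (N2O4(g) already on the product side): +2.2 kcal
equation 4 as written (H2(g) already on the reactant side): +12.1 kcal
ΔH_rxn = (1)·(-148.7) + (-1)·(+21.6) + (1)·(+2.2) + (1)·(+12.1) = -156.0 kcal

ΔH_rxn = -156.0 kcal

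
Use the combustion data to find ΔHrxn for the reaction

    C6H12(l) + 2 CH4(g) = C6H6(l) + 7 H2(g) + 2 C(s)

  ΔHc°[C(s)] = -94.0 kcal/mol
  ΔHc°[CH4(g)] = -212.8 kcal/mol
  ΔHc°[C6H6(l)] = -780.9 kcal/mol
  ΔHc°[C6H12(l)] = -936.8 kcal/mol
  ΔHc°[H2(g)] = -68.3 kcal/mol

With combustion enthalpies, reactants minus products:
= [1·(-936.8) + 2·(-212.8)] − [1·(-780.9) + 7·(-68.3) + 2·(-94.0)]
= 84.6 kcal/mol

ΔHrxn = 84.6 kcal/mol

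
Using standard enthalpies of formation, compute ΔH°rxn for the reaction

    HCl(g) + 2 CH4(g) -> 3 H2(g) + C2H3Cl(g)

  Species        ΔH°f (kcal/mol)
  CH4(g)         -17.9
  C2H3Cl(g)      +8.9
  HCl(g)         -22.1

Products: 3·(+0.0) + 1·(+8.9) = +8.9
Reactants: 1·(-22.1) + 2·(-17.9) = -57.9
ΔH°rxn = (+8.9) − (-57.9) = 66.8 kcal/mol

ΔH°rxn = 66.8 kcal/mol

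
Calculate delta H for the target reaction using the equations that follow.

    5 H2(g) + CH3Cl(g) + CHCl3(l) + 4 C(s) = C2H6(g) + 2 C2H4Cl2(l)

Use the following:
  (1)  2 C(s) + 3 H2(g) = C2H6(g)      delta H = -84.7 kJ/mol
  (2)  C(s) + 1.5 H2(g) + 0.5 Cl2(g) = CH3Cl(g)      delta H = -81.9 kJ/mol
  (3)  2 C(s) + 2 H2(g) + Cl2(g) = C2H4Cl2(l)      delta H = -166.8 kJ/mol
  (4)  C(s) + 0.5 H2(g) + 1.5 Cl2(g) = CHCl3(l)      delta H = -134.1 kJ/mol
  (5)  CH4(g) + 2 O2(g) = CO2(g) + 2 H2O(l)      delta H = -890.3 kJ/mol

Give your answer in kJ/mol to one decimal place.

(1) as written (C2H6(g) already on the product side): -84.7 kJ/mol
(2) reversed (reverse to put CH3Cl(g) on the reactant side): +81.9 kJ/mol
(3) × 2 (scale by 2 for the 2 C2H4Cl2(l)): (2)·(-166.8) = -333.6 kJ/mol
(4) reversed (CHCl3(l) must end up as a reactant): +134.1 kJ/mol
(5): not needed (CO2(g) appears nowhere else).
delta H = (1)·(-84.7) + (-1)·(-81.9) + (2)·(-166.8) + (-1)·(-134.1) = -202.3 kJ/mol

delta H = -202.3 kJ/mol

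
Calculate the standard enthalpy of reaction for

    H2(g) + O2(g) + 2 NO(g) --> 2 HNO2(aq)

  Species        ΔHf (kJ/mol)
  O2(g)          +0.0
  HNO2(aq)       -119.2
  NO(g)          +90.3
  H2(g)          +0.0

Products: 2·(-119.2) = -238.4
Reactants: 1·(+0.0) + 1·(+0.0) + 2·(+90.3) = +180.6
ΔHrxn = (-238.4) − (+180.6) = -419.0 kJ/mol

ΔHrxn = -419.0 kJ/mol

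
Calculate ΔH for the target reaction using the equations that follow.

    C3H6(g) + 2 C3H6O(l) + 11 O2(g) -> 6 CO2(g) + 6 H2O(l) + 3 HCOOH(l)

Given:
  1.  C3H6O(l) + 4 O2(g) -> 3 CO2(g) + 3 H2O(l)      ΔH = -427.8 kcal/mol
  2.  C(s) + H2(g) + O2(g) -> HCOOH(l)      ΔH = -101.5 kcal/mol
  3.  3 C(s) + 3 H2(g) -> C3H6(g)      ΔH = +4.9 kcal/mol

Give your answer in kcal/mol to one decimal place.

eq. 1 × 2: (2)·(-427.8) = -855.6 kcal/mol
eq. 2 × 3: (3)·(-101.5) = -304.5 kcal/mol
eq. 3 reversed: -4.9 kcal/mol
By Hess's law, ΔH = (2)·(-427.8) + (3)·(-101.5) + (-1)·(+4.9) = -1165.0 kcal/mol

ΔH = -1165.0 kcal/mol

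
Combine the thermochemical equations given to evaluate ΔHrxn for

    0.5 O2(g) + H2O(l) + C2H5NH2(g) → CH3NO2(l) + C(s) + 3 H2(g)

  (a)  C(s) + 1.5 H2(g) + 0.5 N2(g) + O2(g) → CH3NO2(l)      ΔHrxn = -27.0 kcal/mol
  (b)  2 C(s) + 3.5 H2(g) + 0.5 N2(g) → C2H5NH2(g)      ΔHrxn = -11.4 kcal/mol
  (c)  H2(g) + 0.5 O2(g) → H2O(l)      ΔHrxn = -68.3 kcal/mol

(a) as written: -27.0 kcal/mol
(b) reversed: +11.4 kcal/mol
(c) reversed: +68.3 kcal/mol
By Hess's law, ΔHrxn = (1)·(-27.0) + (-1)·(-11.4) + (-1)·(-68.3) = 52.7 kcal/mol

ΔHrxn = 52.7 kcal/mol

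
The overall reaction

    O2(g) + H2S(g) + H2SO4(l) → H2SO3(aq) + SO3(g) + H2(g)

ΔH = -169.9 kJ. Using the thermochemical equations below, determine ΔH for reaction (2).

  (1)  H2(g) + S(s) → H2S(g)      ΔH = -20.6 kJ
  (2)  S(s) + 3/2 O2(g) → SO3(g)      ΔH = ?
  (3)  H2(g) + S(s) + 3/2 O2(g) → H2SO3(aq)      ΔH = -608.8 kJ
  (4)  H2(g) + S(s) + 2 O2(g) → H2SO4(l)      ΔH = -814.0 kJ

(1) reversed (H2S(g) must end up as a reactant): +20.6 kJ
(2) as written (SO3(g) already on the product side): contributes x
(3) as written (H2SO3(aq) already on the product side): -608.8 kJ
(4) reversed (H2SO4(l) must end up as a reactant): +814.0 kJ
-169.9 = (+20.6) + (-608.8) + (+814.0) + x
x = (-169.9 − (+225.8)) / (1) = -395.7 kJ

ΔH = -395.7 kJ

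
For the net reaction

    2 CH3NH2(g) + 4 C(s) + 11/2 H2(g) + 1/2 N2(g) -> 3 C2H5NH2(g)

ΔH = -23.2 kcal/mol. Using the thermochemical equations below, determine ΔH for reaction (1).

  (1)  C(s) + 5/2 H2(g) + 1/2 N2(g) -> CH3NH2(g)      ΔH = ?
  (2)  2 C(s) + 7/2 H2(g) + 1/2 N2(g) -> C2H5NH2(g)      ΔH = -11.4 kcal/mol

(1) reversed and × 2 (CH3NH2(g) must end up as a reactant; ×2 to match 2 CH3NH2(g) in the target): contributes −2·x
(2) × 3 (×3 to match 3 C2H5NH2(g) in the target): (3)·(-11.4) = -34.2 kcal/mol
-23.2 = (-34.2) − 2·x
x = (-23.2 − (-34.2)) / (-2) = -5.5 kcal/mol

ΔH = -5.5 kcal/mol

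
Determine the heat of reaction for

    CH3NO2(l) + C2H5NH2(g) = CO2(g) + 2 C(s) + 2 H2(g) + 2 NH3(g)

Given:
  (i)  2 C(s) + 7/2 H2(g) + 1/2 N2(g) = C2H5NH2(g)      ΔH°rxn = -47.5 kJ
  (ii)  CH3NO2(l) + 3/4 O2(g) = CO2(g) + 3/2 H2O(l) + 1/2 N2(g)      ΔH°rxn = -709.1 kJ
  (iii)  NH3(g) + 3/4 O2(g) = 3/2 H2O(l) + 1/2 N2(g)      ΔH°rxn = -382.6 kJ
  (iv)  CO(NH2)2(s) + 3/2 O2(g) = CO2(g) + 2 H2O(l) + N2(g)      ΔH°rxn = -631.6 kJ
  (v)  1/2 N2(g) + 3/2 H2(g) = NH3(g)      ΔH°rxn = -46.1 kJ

ΔH°rxn = -325.1 kJ

(i) reversed (reverse to put C2H5NH2(g) on the reactant side): +47.5 kJ
(ii) as written (CH3NO2(l) already on the reactant side): -709.1 kJ
(iii) reversed: +382.6 kJ
(iv): not needed (CO(NH2)2(s) appears nowhere else).
(v) as written: -46.1 kJ
ΔH°rxn = (-1)·(-47.5) + (1)·(-709.1) + (-1)·(-382.6) + (1)·(-46.1) = -325.1 kJ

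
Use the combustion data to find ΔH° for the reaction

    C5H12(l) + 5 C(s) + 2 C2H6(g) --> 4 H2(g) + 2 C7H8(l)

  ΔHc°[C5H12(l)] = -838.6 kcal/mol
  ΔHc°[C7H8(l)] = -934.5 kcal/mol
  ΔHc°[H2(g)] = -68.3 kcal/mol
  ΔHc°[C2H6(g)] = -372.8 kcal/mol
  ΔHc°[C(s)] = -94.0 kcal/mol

Using ΔH = Σ nΔHc°(reactants) − Σ nΔHc°(products):
= [1·(-838.6) + 5·(-94.0) + 2·(-372.8)] − [4·(-68.3) + 2·(-934.5)]
= 88.0 kcal/mol

ΔH° = 88.0 kcal/mol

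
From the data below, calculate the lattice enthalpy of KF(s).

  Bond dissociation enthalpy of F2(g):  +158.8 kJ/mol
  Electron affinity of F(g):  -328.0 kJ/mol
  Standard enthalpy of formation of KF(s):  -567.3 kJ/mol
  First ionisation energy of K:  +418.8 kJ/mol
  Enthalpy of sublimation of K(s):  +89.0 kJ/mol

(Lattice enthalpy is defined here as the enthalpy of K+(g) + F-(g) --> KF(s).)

ΔHf° = 1·ΔHsub + 1·(ΣIE) + 1/2·D(F2) + 1·EA + U
-567.3 = 1·(+89.0) + 1·(+418.8) + 1/2·(+158.8) + 1·(-328.0) + U
U = -567.3 − (+259.2) = -826.5 kJ/mol

U = -826.5 kJ/mol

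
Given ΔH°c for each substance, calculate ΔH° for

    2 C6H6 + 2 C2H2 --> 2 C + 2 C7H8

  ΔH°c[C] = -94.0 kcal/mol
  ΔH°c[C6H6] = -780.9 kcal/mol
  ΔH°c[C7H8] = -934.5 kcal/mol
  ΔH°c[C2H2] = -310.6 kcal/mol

Using ΔH = Σ nΔHc°(reactants) − Σ nΔHc°(products):
= [2·(-780.9) + 2·(-310.6)] − [2·(-94.0) + 2·(-934.5)]
= -126.0 kcal/mol

ΔH° = -126.0 kcal/mol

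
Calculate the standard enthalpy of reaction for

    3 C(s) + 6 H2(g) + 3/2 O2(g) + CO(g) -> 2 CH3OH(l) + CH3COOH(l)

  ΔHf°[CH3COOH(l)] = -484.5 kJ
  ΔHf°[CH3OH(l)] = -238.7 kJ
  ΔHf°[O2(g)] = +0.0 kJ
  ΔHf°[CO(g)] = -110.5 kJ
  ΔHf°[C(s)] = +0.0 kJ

Products: 2·(-238.7) + 1·(-484.5) = -961.9
Reactants: 3·(+0.0) + 6·(+0.0) + 3/2·(+0.0) + 1·(-110.5) = -110.5
ΔH_rxn = (-961.9) − (-110.5) = -851.4 kJ

ΔH_rxn = -851.4 kJ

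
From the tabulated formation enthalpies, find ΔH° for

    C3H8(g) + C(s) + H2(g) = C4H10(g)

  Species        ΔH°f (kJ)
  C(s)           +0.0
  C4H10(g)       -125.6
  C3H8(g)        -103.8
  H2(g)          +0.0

ΔH° = -21.8 kJ

Products: 1·(-125.6) = -125.6
Reactants: 1·(-103.8) + 1·(+0.0) + 1·(+0.0) = -103.8
ΔH° = (-125.6) − (-103.8) = -21.8 kJ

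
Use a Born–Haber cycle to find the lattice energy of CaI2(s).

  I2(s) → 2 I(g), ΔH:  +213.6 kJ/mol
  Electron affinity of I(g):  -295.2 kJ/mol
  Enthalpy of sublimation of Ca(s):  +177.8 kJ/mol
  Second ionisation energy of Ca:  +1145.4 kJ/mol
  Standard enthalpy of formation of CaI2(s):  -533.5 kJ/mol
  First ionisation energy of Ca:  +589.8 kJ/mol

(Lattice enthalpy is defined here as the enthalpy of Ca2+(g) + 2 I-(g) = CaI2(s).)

U = -2069.7 kJ/mol

ΔHf° = 1·ΔHsub + 1·(ΣIE) + 1·D(I2) + 2·EA + U
-533.5 = 1·(+177.8) + 1·(+1735.2) + 1·(+213.6) + 2·(-295.2) + U
U = -533.5 − (+1536.2) = -2069.7 kJ/mol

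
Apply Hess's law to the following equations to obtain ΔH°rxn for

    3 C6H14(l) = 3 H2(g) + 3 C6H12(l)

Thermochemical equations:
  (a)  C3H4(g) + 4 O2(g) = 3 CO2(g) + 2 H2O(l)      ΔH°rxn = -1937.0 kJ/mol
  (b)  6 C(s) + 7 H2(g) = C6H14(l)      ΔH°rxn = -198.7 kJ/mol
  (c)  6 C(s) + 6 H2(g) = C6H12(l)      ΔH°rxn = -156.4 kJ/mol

(a): not needed (CO2(g) appears nowhere else).
(b) reversed and × 3 (reverse to put C6H14(l) on the reactant side; scale by 3 for the 3 C6H14(l)): (-3)·(-198.7) = +596.1 kJ/mol
(c) × 3 (scale by 3 for the 3 C6H12(l)): (3)·(-156.4) = -469.2 kJ/mol
ΔH°rxn = (+596.1) + (-469.2) = 126.9 kJ/mol

ΔH°rxn = 126.9 kJ/mol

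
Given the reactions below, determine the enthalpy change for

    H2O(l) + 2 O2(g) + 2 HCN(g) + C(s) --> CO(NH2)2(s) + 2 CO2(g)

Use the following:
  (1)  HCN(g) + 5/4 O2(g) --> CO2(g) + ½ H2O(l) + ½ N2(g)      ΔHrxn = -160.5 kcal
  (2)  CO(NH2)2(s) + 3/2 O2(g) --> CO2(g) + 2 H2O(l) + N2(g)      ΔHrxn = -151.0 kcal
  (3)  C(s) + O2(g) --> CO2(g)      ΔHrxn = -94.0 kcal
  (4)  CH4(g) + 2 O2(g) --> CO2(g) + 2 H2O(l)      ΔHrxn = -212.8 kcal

ΔHrxn = -264.0 kcal

(1) × 2: (2)·(-160.5) = -321.0 kcal
(2) reversed: +151.0 kcal
(3) as written: -94.0 kcal
(4): not needed.
Since enthalpy is a state function, ΔHrxn = (-321.0) + (+151.0) + (-94.0) = -264.0 kcal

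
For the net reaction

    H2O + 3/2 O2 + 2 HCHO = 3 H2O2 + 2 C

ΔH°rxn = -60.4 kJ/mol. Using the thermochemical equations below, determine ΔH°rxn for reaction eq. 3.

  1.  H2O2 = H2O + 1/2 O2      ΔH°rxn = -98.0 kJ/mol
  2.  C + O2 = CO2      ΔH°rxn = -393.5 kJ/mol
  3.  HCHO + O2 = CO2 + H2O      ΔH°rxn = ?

eq. 1 reversed and × 3 (reverse to put H2O2 on the product side; ×3 to match 3 H2O2 in the target): (-3)·(-98.0) = +294.0 kJ/mol
eq. 2 reversed and × 2 (C must end up as a product; ×2 to match 2 C in the target): (-2)·(-393.5) = +787.0 kJ/mol
eq. 3 × 2 (scale by 2 for the 2 HCHO): contributes 2·x
-60.4 = (+294.0) + (+787.0) + 2·x
x = (-60.4 − (+1081.0)) / (2) = -570.7 kJ/mol

ΔH°rxn = -570.7 kJ/mol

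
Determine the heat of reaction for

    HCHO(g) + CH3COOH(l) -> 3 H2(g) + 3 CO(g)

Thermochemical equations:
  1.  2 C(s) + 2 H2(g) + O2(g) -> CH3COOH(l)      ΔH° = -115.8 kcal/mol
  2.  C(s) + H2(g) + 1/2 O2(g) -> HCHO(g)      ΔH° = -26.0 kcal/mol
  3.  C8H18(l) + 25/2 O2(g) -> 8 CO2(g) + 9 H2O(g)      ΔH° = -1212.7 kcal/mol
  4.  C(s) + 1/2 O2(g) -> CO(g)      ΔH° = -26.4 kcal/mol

ΔH° = 62.6 kcal/mol

eq. 1 reversed: +115.8 kcal/mol
eq. 2 reversed: +26.0 kcal/mol
eq. 3: not needed.
eq. 4 × 3: (3)·(-26.4) = -79.2 kcal/mol
Since enthalpy is a state function, ΔH° = (+115.8) + (+26.0) + (-79.2) = 62.6 kcal/mol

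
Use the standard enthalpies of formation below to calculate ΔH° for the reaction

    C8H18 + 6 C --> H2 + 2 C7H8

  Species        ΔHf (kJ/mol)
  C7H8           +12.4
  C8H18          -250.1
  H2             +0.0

ΔH° = 274.9 kJ/mol

Products: 1·(+0.0) + 2·(+12.4) = +24.8
Reactants: 1·(-250.1) + 6·(+0.0) = -250.1
ΔH° = (+24.8) − (-250.1) = 274.9 kJ/mol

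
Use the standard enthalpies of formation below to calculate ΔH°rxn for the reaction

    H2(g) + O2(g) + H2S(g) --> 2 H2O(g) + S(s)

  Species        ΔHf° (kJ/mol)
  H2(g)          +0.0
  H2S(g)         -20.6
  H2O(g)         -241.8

Products: 2·(-241.8) + 1·(+0.0) = -483.6
Reactants: 1·(+0.0) + 1·(+0.0) + 1·(-20.6) = -20.6
ΔH°rxn = (-483.6) − (-20.6) = -463.0 kJ/mol

ΔH°rxn = -463.0 kJ/mol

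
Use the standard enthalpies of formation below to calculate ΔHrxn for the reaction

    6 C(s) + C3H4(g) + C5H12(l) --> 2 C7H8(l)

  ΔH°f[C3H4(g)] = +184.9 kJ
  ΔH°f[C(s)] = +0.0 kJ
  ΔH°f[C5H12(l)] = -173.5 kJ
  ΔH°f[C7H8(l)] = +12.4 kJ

ΔHrxn = 13.4 kJ

ΔH°rxn = Σ nΔHf°(products) − Σ nΔHf°(reactants).
Products: 2·(+12.4) = +24.8
Reactants: 6·(+0.0) + 1·(+184.9) + 1·(-173.5) = +11.4
ΔHrxn = (+24.8) − (+11.4) = 13.4 kJ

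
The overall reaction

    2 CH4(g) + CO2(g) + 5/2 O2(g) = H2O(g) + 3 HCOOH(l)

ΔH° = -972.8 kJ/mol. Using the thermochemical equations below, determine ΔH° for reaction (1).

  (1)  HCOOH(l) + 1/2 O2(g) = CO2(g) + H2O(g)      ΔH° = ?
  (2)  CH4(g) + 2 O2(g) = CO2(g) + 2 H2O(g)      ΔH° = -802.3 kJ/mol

(1) reversed and × 3: contributes −3·x
(2) × 2: (2)·(-802.3) = -1604.6 kJ/mol
-972.8 = (-1604.6) − 3·x
x = (-972.8 − (-1604.6)) / (-3) = -210.6 kJ/mol

ΔH° = -210.6 kJ/mol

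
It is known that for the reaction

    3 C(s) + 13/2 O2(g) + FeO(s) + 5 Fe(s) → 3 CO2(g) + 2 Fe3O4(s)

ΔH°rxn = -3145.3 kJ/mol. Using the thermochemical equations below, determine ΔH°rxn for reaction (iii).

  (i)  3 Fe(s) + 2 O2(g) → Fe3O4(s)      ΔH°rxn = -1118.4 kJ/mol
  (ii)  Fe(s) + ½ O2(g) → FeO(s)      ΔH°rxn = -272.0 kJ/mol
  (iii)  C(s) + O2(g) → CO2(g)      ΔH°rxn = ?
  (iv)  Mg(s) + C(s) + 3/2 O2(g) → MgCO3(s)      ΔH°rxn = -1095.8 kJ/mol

(i) × 2 (×2 to match 2 Fe3O4(s) in the target): (2)·(-1118.4) = -2236.8 kJ/mol
(ii) reversed (FeO(s) must end up as a reactant): +272.0 kJ/mol
(iii) × 3 (scale by 3 for the 3 CO2(g)): contributes 3·x
(iv): not needed (Mg(s) appears nowhere else).
-3145.3 = (-2236.8) + (+272.0) + 3·x
x = (-3145.3 − (-1964.8)) / (3) = -393.5 kJ/mol

ΔH°rxn = -393.5 kJ/mol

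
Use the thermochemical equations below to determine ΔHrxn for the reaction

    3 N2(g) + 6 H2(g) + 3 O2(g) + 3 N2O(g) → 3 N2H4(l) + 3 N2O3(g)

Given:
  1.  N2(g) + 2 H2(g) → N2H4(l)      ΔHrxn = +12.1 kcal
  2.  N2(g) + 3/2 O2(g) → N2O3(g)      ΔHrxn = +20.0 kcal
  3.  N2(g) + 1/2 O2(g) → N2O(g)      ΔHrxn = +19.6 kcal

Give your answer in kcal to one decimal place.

eq. 1 × 3 (scale by 3 for the 3 N2H4(l)): (3)·(+12.1) = +36.3 kcal
eq. 2 × 3 (scale by 3 for the 3 N2O3(g)): (3)·(+20.0) = +60.0 kcal
eq. 3 reversed and × 3 (N2O(g) must end up as a reactant; ×3 to match 3 N2O(g) in the target): (-3)·(+19.6) = -58.8 kcal
ΔHrxn = (3)·(+12.1) + (3)·(+20.0) + (-3)·(+19.6) = 37.5 kcal

ΔHrxn = 37.5 kcal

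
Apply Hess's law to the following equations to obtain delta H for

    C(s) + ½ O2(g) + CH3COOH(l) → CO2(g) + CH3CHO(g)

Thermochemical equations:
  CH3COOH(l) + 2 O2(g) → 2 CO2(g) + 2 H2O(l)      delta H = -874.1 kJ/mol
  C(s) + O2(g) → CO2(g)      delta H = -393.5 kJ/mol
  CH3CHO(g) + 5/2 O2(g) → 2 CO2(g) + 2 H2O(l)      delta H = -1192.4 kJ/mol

equation 1 as written: -874.1 kJ/mol
equation 2 as written: -393.5 kJ/mol
equation 3 reversed: +1192.4 kJ/mol
delta H = (-874.1) + (-393.5) + (+1192.4) = -75.2 kJ/mol

delta H = -75.2 kJ/mol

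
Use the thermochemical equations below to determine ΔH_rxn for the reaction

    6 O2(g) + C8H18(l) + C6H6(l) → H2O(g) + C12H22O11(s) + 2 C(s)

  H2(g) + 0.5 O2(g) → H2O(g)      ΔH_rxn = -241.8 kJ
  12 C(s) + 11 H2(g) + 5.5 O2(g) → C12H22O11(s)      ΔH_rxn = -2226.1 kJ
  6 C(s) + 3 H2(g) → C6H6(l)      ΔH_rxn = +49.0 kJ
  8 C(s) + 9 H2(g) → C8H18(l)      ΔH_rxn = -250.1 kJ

equation 1 as written: -241.8 kJ
equation 2 as written: -2226.1 kJ
equation 3 reversed: -49.0 kJ
equation 4 reversed: +250.1 kJ
Since enthalpy is a state function, ΔH_rxn = (1)·(-241.8) + (1)·(-2226.1) + (-1)·(+49.0) + (-1)·(-250.1) = -2266.8 kJ

ΔH_rxn = -2266.8 kJ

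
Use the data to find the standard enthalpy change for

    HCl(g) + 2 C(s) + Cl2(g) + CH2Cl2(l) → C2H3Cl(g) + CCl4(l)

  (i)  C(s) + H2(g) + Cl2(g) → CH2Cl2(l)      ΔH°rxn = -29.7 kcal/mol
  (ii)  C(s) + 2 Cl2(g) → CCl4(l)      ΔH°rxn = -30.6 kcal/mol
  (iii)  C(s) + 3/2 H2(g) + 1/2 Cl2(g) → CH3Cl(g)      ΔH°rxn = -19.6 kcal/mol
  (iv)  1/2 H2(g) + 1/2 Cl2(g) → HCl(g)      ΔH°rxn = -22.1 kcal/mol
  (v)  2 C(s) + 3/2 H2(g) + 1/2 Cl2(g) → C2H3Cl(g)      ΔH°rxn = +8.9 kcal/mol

(i) reversed: +29.7 kcal/mol
(ii) as written: -30.6 kcal/mol
(iii): not needed.
(iv) reversed: +22.1 kcal/mol
(v) as written: +8.9 kcal/mol
Combining the equations, ΔH°rxn = (-1)·(-29.7) + (1)·(-30.6) + (-1)·(-22.1) + (1)·(+8.9) = 30.1 kcal/mol

ΔH°rxn = 30.1 kcal/mol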